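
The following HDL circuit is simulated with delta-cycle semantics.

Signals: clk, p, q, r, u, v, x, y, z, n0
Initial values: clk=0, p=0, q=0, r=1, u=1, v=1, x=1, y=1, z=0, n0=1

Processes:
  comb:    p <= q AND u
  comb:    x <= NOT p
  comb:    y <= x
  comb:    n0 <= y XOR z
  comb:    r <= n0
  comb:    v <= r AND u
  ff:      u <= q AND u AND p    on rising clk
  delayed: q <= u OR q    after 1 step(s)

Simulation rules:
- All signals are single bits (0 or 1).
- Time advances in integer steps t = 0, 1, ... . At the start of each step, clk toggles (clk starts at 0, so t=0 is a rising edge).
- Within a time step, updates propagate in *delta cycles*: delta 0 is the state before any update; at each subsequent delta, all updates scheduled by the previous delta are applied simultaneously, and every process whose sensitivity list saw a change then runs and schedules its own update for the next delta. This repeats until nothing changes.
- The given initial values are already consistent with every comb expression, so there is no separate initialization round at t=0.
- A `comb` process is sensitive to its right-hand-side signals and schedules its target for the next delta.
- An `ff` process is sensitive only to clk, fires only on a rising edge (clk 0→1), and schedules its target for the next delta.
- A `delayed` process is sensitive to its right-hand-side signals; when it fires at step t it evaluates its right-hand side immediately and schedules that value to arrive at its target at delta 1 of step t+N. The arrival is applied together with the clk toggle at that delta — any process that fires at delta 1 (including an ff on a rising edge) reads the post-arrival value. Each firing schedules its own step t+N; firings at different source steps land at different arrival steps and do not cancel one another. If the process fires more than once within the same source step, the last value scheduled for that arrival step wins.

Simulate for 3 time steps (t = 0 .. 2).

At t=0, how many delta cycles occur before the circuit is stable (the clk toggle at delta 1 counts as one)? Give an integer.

t0.Δ0 n0=1 q=0 u=1 r=1 v=1 p=0 x=1 y=1 z=0 clk=0
t0.Δ1 n0=1 q=0 u=1 r=1 v=1 p=0 x=1 y=1 z=0 clk=1
t0.Δ2 n0=1 q=0 u=0 r=1 v=1 p=0 x=1 y=1 z=0 clk=1
t0.Δ3 n0=1 q=0 u=0 r=1 v=0 p=0 x=1 y=1 z=0 clk=1
t1.Δ0 n0=1 q=0 u=0 r=1 v=0 p=0 x=1 y=1 z=0 clk=1
t1.Δ1 n0=1 q=0 u=0 r=1 v=0 p=0 x=1 y=1 z=0 clk=0
t2.Δ0 n0=1 q=0 u=0 r=1 v=0 p=0 x=1 y=1 z=0 clk=0
t2.Δ1 n0=1 q=0 u=0 r=1 v=0 p=0 x=1 y=1 z=0 clk=1

3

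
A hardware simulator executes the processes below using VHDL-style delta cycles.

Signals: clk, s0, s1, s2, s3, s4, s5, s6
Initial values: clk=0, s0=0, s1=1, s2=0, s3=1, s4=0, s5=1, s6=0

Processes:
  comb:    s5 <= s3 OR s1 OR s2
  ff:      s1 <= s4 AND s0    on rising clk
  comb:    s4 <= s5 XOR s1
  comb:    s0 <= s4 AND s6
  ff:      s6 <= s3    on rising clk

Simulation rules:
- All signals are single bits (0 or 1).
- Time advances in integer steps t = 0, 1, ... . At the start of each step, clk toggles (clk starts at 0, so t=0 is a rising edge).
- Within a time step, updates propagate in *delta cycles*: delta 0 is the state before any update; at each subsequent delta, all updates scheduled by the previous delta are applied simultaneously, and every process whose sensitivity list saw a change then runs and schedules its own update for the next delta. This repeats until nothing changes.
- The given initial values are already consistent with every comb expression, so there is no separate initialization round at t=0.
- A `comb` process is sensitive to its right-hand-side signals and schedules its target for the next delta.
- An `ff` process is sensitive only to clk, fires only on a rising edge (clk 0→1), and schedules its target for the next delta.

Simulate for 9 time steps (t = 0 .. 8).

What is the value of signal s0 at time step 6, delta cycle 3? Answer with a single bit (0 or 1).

1

t0.Δ0 s6=0 s3=1 s5=1 s2=0 s0=0 clk=0 s1=1 s4=0
t0.Δ1 s6=0 s3=1 s5=1 s2=0 s0=0 clk=1 s1=1 s4=0
t0.Δ2 s6=1 s3=1 s5=1 s2=0 s0=0 clk=1 s1=0 s4=0
t0.Δ3 s6=1 s3=1 s5=1 s2=0 s0=0 clk=1 s1=0 s4=1
t0.Δ4 s6=1 s3=1 s5=1 s2=0 s0=1 clk=1 s1=0 s4=1
t1.Δ0 s6=1 s3=1 s5=1 s2=0 s0=1 clk=1 s1=0 s4=1
t1.Δ1 s6=1 s3=1 s5=1 s2=0 s0=1 clk=0 s1=0 s4=1
t2.Δ0 s6=1 s3=1 s5=1 s2=0 s0=1 clk=0 s1=0 s4=1
t2.Δ1 s6=1 s3=1 s5=1 s2=0 s0=1 clk=1 s1=0 s4=1
t2.Δ2 s6=1 s3=1 s5=1 s2=0 s0=1 clk=1 s1=1 s4=1
t2.Δ3 s6=1 s3=1 s5=1 s2=0 s0=1 clk=1 s1=1 s4=0
t2.Δ4 s6=1 s3=1 s5=1 s2=0 s0=0 clk=1 s1=1 s4=0
t3.Δ0 s6=1 s3=1 s5=1 s2=0 s0=0 clk=1 s1=1 s4=0
t3.Δ1 s6=1 s3=1 s5=1 s2=0 s0=0 clk=0 s1=1 s4=0
t4.Δ0 s6=1 s3=1 s5=1 s2=0 s0=0 clk=0 s1=1 s4=0
t4.Δ1 s6=1 s3=1 s5=1 s2=0 s0=0 clk=1 s1=1 s4=0
t4.Δ2 s6=1 s3=1 s5=1 s2=0 s0=0 clk=1 s1=0 s4=0
t4.Δ3 s6=1 s3=1 s5=1 s2=0 s0=0 clk=1 s1=0 s4=1
t4.Δ4 s6=1 s3=1 s5=1 s2=0 s0=1 clk=1 s1=0 s4=1
t5.Δ0 s6=1 s3=1 s5=1 s2=0 s0=1 clk=1 s1=0 s4=1
t5.Δ1 s6=1 s3=1 s5=1 s2=0 s0=1 clk=0 s1=0 s4=1
t6.Δ0 s6=1 s3=1 s5=1 s2=0 s0=1 clk=0 s1=0 s4=1
t6.Δ1 s6=1 s3=1 s5=1 s2=0 s0=1 clk=1 s1=0 s4=1
t6.Δ2 s6=1 s3=1 s5=1 s2=0 s0=1 clk=1 s1=1 s4=1
t6.Δ3 s6=1 s3=1 s5=1 s2=0 s0=1 clk=1 s1=1 s4=0
t6.Δ4 s6=1 s3=1 s5=1 s2=0 s0=0 clk=1 s1=1 s4=0
t7.Δ0 s6=1 s3=1 s5=1 s2=0 s0=0 clk=1 s1=1 s4=0
t7.Δ1 s6=1 s3=1 s5=1 s2=0 s0=0 clk=0 s1=1 s4=0
t8.Δ0 s6=1 s3=1 s5=1 s2=0 s0=0 clk=0 s1=1 s4=0
t8.Δ1 s6=1 s3=1 s5=1 s2=0 s0=0 clk=1 s1=1 s4=0
t8.Δ2 s6=1 s3=1 s5=1 s2=0 s0=0 clk=1 s1=0 s4=0
t8.Δ3 s6=1 s3=1 s5=1 s2=0 s0=0 clk=1 s1=0 s4=1
t8.Δ4 s6=1 s3=1 s5=1 s2=0 s0=1 clk=1 s1=0 s4=1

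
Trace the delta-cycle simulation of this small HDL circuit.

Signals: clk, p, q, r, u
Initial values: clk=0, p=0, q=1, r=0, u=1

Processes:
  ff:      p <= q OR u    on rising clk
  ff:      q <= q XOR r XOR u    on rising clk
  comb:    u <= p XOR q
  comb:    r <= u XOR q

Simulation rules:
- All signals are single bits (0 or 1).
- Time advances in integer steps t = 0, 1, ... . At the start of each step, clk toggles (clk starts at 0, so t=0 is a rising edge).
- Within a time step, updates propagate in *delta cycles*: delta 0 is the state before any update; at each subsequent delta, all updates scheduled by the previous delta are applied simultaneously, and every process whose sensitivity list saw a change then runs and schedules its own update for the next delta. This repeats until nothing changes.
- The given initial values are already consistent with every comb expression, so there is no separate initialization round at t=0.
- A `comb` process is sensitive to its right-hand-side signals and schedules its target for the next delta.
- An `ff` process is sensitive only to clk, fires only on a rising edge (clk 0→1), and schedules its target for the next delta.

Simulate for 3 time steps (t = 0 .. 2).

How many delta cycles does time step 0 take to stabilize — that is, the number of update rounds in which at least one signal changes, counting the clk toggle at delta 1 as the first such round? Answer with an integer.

3

[bits: p,u,r,clk,q]
t=0: Δ0=01001 Δ1=01011 Δ2=11010 Δ3=11110 | 3Δ
t=1: Δ0=11110 Δ1=11100 | 1Δ
t=2: Δ0=11100 Δ1=11110 | 1Δ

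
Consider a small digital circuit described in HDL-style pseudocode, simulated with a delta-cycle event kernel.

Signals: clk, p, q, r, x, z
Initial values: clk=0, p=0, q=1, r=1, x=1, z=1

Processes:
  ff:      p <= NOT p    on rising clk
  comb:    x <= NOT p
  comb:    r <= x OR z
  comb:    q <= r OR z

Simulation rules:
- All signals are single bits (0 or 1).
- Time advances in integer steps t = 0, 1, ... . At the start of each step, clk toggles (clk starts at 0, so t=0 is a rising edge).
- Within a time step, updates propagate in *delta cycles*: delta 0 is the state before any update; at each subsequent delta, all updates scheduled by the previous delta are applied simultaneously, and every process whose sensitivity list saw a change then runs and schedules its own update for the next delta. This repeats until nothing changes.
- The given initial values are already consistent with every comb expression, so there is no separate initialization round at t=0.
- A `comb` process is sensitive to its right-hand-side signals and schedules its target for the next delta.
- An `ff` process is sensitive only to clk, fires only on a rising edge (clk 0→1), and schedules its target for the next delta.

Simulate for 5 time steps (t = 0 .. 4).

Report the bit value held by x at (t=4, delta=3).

[bits: p,clk,z,q,r,x]
t=0: Δ0=001111 Δ1=011111 Δ2=111111 Δ3=111110 | 3Δ
t=1: Δ0=111110 Δ1=101110 | 1Δ
t=2: Δ0=101110 Δ1=111110 Δ2=011110 Δ3=011111 | 3Δ
t=3: Δ0=011111 Δ1=001111 | 1Δ
t=4: Δ0=001111 Δ1=011111 Δ2=111111 Δ3=111110 | 3Δ

0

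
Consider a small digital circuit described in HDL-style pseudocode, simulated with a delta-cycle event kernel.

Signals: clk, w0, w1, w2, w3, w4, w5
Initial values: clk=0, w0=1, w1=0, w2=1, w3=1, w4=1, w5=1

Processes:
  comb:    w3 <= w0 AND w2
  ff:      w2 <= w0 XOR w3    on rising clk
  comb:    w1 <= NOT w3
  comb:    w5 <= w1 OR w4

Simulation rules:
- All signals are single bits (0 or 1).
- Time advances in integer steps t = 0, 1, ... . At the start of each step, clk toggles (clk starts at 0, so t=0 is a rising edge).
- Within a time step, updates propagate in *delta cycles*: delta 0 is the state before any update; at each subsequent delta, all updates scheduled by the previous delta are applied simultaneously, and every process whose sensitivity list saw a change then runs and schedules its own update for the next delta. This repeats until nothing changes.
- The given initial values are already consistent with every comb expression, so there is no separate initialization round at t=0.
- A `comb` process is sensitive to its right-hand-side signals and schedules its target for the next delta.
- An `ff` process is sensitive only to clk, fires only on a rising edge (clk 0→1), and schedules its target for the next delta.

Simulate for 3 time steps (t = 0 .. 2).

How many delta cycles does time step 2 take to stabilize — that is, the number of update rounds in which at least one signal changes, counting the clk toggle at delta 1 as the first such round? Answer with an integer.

t0.Δ0 w2=1 w0=1 w4=1 clk=0 w1=0 w3=1 w5=1
t0.Δ1 w2=1 w0=1 w4=1 clk=1 w1=0 w3=1 w5=1
t0.Δ2 w2=0 w0=1 w4=1 clk=1 w1=0 w3=1 w5=1
t0.Δ3 w2=0 w0=1 w4=1 clk=1 w1=0 w3=0 w5=1
t0.Δ4 w2=0 w0=1 w4=1 clk=1 w1=1 w3=0 w5=1
t1.Δ0 w2=0 w0=1 w4=1 clk=1 w1=1 w3=0 w5=1
t1.Δ1 w2=0 w0=1 w4=1 clk=0 w1=1 w3=0 w5=1
t2.Δ0 w2=0 w0=1 w4=1 clk=0 w1=1 w3=0 w5=1
t2.Δ1 w2=0 w0=1 w4=1 clk=1 w1=1 w3=0 w5=1
t2.Δ2 w2=1 w0=1 w4=1 clk=1 w1=1 w3=0 w5=1
t2.Δ3 w2=1 w0=1 w4=1 clk=1 w1=1 w3=1 w5=1
t2.Δ4 w2=1 w0=1 w4=1 clk=1 w1=0 w3=1 w5=1

4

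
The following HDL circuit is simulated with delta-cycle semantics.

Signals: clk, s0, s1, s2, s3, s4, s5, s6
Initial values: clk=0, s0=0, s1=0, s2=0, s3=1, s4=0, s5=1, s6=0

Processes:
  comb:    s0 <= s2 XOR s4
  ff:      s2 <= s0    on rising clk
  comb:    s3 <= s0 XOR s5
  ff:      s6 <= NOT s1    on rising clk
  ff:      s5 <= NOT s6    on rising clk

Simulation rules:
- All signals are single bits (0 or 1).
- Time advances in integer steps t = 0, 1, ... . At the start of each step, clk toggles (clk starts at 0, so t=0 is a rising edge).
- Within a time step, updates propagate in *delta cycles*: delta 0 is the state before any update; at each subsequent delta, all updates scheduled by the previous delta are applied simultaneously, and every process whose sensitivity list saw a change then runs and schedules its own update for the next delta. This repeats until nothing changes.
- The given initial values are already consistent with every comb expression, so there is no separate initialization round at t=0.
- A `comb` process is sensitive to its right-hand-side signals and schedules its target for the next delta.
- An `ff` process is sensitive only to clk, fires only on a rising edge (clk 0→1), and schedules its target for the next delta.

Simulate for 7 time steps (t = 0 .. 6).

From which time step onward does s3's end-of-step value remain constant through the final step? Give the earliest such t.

t0.Δ0 s4=0 s0=0 clk=0 s6=0 s5=1 s1=0 s3=1 s2=0
t0.Δ1 s4=0 s0=0 clk=1 s6=0 s5=1 s1=0 s3=1 s2=0
t0.Δ2 s4=0 s0=0 clk=1 s6=1 s5=1 s1=0 s3=1 s2=0
t1.Δ0 s4=0 s0=0 clk=1 s6=1 s5=1 s1=0 s3=1 s2=0
t1.Δ1 s4=0 s0=0 clk=0 s6=1 s5=1 s1=0 s3=1 s2=0
t2.Δ0 s4=0 s0=0 clk=0 s6=1 s5=1 s1=0 s3=1 s2=0
t2.Δ1 s4=0 s0=0 clk=1 s6=1 s5=1 s1=0 s3=1 s2=0
t2.Δ2 s4=0 s0=0 clk=1 s6=1 s5=0 s1=0 s3=1 s2=0
t2.Δ3 s4=0 s0=0 clk=1 s6=1 s5=0 s1=0 s3=0 s2=0
t3.Δ0 s4=0 s0=0 clk=1 s6=1 s5=0 s1=0 s3=0 s2=0
t3.Δ1 s4=0 s0=0 clk=0 s6=1 s5=0 s1=0 s3=0 s2=0
t4.Δ0 s4=0 s0=0 clk=0 s6=1 s5=0 s1=0 s3=0 s2=0
t4.Δ1 s4=0 s0=0 clk=1 s6=1 s5=0 s1=0 s3=0 s2=0
t5.Δ0 s4=0 s0=0 clk=1 s6=1 s5=0 s1=0 s3=0 s2=0
t5.Δ1 s4=0 s0=0 clk=0 s6=1 s5=0 s1=0 s3=0 s2=0
t6.Δ0 s4=0 s0=0 clk=0 s6=1 s5=0 s1=0 s3=0 s2=0
t6.Δ1 s4=0 s0=0 clk=1 s6=1 s5=0 s1=0 s3=0 s2=0

2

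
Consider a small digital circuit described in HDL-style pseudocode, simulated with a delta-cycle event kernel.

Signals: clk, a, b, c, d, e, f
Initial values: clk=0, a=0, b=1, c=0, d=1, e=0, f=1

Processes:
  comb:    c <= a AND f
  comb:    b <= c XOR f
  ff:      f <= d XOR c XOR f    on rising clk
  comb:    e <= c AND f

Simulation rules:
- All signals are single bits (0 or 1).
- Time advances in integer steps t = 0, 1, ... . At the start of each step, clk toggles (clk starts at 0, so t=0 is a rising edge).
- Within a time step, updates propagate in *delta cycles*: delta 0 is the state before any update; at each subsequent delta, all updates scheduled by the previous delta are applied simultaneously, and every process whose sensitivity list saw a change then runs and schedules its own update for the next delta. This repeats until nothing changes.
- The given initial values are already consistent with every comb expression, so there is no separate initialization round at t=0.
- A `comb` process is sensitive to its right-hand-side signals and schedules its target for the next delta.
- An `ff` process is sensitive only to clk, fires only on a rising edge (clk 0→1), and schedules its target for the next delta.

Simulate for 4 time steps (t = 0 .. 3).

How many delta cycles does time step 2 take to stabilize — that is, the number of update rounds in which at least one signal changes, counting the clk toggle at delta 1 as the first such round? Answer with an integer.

[bits: d,b,c,a,clk,f,e]
t=0: Δ0=1100010 Δ1=1100110 Δ2=1100100 Δ3=1000100 | 3Δ
t=1: Δ0=1000100 Δ1=1000000 | 1Δ
t=2: Δ0=1000000 Δ1=1000100 Δ2=1000110 Δ3=1100110 | 3Δ
t=3: Δ0=1100110 Δ1=1100010 | 1Δ

3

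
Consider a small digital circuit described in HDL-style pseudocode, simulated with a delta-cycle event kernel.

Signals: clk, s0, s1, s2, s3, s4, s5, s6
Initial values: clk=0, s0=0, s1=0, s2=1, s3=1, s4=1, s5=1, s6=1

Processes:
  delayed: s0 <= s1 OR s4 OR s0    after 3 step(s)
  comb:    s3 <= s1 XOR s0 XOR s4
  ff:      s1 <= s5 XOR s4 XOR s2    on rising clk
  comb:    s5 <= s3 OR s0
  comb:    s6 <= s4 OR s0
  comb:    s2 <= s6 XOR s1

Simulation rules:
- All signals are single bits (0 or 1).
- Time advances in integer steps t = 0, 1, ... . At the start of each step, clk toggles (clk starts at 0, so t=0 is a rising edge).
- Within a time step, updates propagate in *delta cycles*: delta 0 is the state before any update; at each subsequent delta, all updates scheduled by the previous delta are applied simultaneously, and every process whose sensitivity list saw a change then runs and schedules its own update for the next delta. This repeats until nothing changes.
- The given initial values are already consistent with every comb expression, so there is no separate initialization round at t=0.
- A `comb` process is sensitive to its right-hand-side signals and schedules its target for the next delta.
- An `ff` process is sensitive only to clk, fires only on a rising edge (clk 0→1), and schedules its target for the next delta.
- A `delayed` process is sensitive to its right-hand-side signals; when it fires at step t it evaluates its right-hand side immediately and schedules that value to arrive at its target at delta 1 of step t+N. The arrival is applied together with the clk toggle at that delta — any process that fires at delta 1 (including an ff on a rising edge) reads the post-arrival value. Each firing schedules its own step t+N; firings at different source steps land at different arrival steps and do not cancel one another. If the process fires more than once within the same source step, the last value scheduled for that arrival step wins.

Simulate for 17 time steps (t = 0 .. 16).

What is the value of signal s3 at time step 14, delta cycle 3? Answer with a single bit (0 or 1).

1

t0.Δ0 s2=1 s4=1 s6=1 s0=0 clk=0 s5=1 s1=0 s3=1
t0.Δ1 s2=1 s4=1 s6=1 s0=0 clk=1 s5=1 s1=0 s3=1
t0.Δ2 s2=1 s4=1 s6=1 s0=0 clk=1 s5=1 s1=1 s3=1
t0.Δ3 s2=0 s4=1 s6=1 s0=0 clk=1 s5=1 s1=1 s3=0
t0.Δ4 s2=0 s4=1 s6=1 s0=0 clk=1 s5=0 s1=1 s3=0
t1.Δ0 s2=0 s4=1 s6=1 s0=0 clk=1 s5=0 s1=1 s3=0
t1.Δ1 s2=0 s4=1 s6=1 s0=0 clk=0 s5=0 s1=1 s3=0
t2.Δ0 s2=0 s4=1 s6=1 s0=0 clk=0 s5=0 s1=1 s3=0
t2.Δ1 s2=0 s4=1 s6=1 s0=0 clk=1 s5=0 s1=1 s3=0
t3.Δ0 s2=0 s4=1 s6=1 s0=0 clk=1 s5=0 s1=1 s3=0
t3.Δ1 s2=0 s4=1 s6=1 s0=1 clk=0 s5=0 s1=1 s3=0
t3.Δ2 s2=0 s4=1 s6=1 s0=1 clk=0 s5=1 s1=1 s3=1
t4.Δ0 s2=0 s4=1 s6=1 s0=1 clk=0 s5=1 s1=1 s3=1
t4.Δ1 s2=0 s4=1 s6=1 s0=1 clk=1 s5=1 s1=1 s3=1
t4.Δ2 s2=0 s4=1 s6=1 s0=1 clk=1 s5=1 s1=0 s3=1
t4.Δ3 s2=1 s4=1 s6=1 s0=1 clk=1 s5=1 s1=0 s3=0
t5.Δ0 s2=1 s4=1 s6=1 s0=1 clk=1 s5=1 s1=0 s3=0
t5.Δ1 s2=1 s4=1 s6=1 s0=1 clk=0 s5=1 s1=0 s3=0
t6.Δ0 s2=1 s4=1 s6=1 s0=1 clk=0 s5=1 s1=0 s3=0
t6.Δ1 s2=1 s4=1 s6=1 s0=1 clk=1 s5=1 s1=0 s3=0
t6.Δ2 s2=1 s4=1 s6=1 s0=1 clk=1 s5=1 s1=1 s3=0
t6.Δ3 s2=0 s4=1 s6=1 s0=1 clk=1 s5=1 s1=1 s3=1
t7.Δ0 s2=0 s4=1 s6=1 s0=1 clk=1 s5=1 s1=1 s3=1
t7.Δ1 s2=0 s4=1 s6=1 s0=1 clk=0 s5=1 s1=1 s3=1
t8.Δ0 s2=0 s4=1 s6=1 s0=1 clk=0 s5=1 s1=1 s3=1
t8.Δ1 s2=0 s4=1 s6=1 s0=1 clk=1 s5=1 s1=1 s3=1
t8.Δ2 s2=0 s4=1 s6=1 s0=1 clk=1 s5=1 s1=0 s3=1
t8.Δ3 s2=1 s4=1 s6=1 s0=1 clk=1 s5=1 s1=0 s3=0
t9.Δ0 s2=1 s4=1 s6=1 s0=1 clk=1 s5=1 s1=0 s3=0
t9.Δ1 s2=1 s4=1 s6=1 s0=1 clk=0 s5=1 s1=0 s3=0
t10.Δ0 s2=1 s4=1 s6=1 s0=1 clk=0 s5=1 s1=0 s3=0
t10.Δ1 s2=1 s4=1 s6=1 s0=1 clk=1 s5=1 s1=0 s3=0
t10.Δ2 s2=1 s4=1 s6=1 s0=1 clk=1 s5=1 s1=1 s3=0
t10.Δ3 s2=0 s4=1 s6=1 s0=1 clk=1 s5=1 s1=1 s3=1
t11.Δ0 s2=0 s4=1 s6=1 s0=1 clk=1 s5=1 s1=1 s3=1
t11.Δ1 s2=0 s4=1 s6=1 s0=1 clk=0 s5=1 s1=1 s3=1
t12.Δ0 s2=0 s4=1 s6=1 s0=1 clk=0 s5=1 s1=1 s3=1
t12.Δ1 s2=0 s4=1 s6=1 s0=1 clk=1 s5=1 s1=1 s3=1
t12.Δ2 s2=0 s4=1 s6=1 s0=1 clk=1 s5=1 s1=0 s3=1
t12.Δ3 s2=1 s4=1 s6=1 s0=1 clk=1 s5=1 s1=0 s3=0
t13.Δ0 s2=1 s4=1 s6=1 s0=1 clk=1 s5=1 s1=0 s3=0
t13.Δ1 s2=1 s4=1 s6=1 s0=1 clk=0 s5=1 s1=0 s3=0
t14.Δ0 s2=1 s4=1 s6=1 s0=1 clk=0 s5=1 s1=0 s3=0
t14.Δ1 s2=1 s4=1 s6=1 s0=1 clk=1 s5=1 s1=0 s3=0
t14.Δ2 s2=1 s4=1 s6=1 s0=1 clk=1 s5=1 s1=1 s3=0
t14.Δ3 s2=0 s4=1 s6=1 s0=1 clk=1 s5=1 s1=1 s3=1
t15.Δ0 s2=0 s4=1 s6=1 s0=1 clk=1 s5=1 s1=1 s3=1
t15.Δ1 s2=0 s4=1 s6=1 s0=1 clk=0 s5=1 s1=1 s3=1
t16.Δ0 s2=0 s4=1 s6=1 s0=1 clk=0 s5=1 s1=1 s3=1
t16.Δ1 s2=0 s4=1 s6=1 s0=1 clk=1 s5=1 s1=1 s3=1
t16.Δ2 s2=0 s4=1 s6=1 s0=1 clk=1 s5=1 s1=0 s3=1
t16.Δ3 s2=1 s4=1 s6=1 s0=1 clk=1 s5=1 s1=0 s3=0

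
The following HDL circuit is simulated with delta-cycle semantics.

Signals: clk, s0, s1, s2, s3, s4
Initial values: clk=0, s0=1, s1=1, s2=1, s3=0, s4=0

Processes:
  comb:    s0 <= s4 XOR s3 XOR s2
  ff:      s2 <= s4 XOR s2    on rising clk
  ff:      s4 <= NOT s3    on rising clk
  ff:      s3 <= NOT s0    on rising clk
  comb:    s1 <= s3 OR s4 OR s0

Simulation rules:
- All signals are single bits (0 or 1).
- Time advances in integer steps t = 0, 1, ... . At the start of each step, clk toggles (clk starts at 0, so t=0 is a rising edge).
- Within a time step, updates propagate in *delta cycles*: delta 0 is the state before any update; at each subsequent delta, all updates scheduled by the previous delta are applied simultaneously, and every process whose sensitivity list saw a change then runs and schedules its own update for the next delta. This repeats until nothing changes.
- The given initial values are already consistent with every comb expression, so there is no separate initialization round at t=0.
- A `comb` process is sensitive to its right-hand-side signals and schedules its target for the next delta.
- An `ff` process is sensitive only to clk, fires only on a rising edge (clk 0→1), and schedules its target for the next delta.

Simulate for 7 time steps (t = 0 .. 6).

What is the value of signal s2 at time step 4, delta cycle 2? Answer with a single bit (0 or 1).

1

t=0 Δ0: s4=0 clk=0 s2=1 s0=1 s1=1 s3=0
  Δ1: clk:0→1
  Δ2: s4:0→1
  Δ3: s0:1→0
  (3Δ to stable)
t=1 Δ0: s4=1 clk=1 s2=1 s0=0 s1=1 s3=0
  Δ1: clk:1→0
  (1Δ to stable)
t=2 Δ0: s4=1 clk=0 s2=1 s0=0 s1=1 s3=0
  Δ1: clk:0→1
  Δ2: s2:1→0, s3:0→1
  (2Δ to stable)
t=3 Δ0: s4=1 clk=1 s2=0 s0=0 s1=1 s3=1
  Δ1: clk:1→0
  (1Δ to stable)
t=4 Δ0: s4=1 clk=0 s2=0 s0=0 s1=1 s3=1
  Δ1: clk:0→1
  Δ2: s4:1→0, s2:0→1
  (2Δ to stable)
t=5 Δ0: s4=0 clk=1 s2=1 s0=0 s1=1 s3=1
  Δ1: clk:1→0
  (1Δ to stable)
t=6 Δ0: s4=0 clk=0 s2=1 s0=0 s1=1 s3=1
  Δ1: clk:0→1
  (1Δ to stable)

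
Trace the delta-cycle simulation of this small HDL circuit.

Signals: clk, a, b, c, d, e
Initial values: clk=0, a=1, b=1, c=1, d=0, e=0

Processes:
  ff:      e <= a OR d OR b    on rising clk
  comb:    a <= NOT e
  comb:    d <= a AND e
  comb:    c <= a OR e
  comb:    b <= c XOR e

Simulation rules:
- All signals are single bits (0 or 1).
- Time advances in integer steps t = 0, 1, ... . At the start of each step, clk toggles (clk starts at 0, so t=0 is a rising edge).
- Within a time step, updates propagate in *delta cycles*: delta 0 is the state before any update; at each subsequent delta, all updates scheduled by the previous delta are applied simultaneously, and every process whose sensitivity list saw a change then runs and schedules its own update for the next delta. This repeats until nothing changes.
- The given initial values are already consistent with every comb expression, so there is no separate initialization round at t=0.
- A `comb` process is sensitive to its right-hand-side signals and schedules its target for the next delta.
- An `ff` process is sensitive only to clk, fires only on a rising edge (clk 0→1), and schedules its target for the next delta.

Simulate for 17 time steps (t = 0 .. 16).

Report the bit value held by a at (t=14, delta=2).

0

[bits: clk,a,d,e,c,b]
t=0: Δ0=010011 Δ1=110011 Δ2=110111 Δ3=101110 Δ4=100110 | 4Δ
t=1: Δ0=100110 Δ1=000110 | 1Δ
t=2: Δ0=000110 Δ1=100110 Δ2=100010 Δ3=110001 Δ4=110010 Δ5=110011 | 5Δ
t=3: Δ0=110011 Δ1=010011 | 1Δ
t=4: Δ0=010011 Δ1=110011 Δ2=110111 Δ3=101110 Δ4=100110 | 4Δ
t=5: Δ0=100110 Δ1=000110 | 1Δ
t=6: Δ0=000110 Δ1=100110 Δ2=100010 Δ3=110001 Δ4=110010 Δ5=110011 | 5Δ
t=7: Δ0=110011 Δ1=010011 | 1Δ
t=8: Δ0=010011 Δ1=110011 Δ2=110111 Δ3=101110 Δ4=100110 | 4Δ
t=9: Δ0=100110 Δ1=000110 | 1Δ
t=10: Δ0=000110 Δ1=100110 Δ2=100010 Δ3=110001 Δ4=110010 Δ5=110011 | 5Δ
t=11: Δ0=110011 Δ1=010011 | 1Δ
t=12: Δ0=010011 Δ1=110011 Δ2=110111 Δ3=101110 Δ4=100110 | 4Δ
t=13: Δ0=100110 Δ1=000110 | 1Δ
t=14: Δ0=000110 Δ1=100110 Δ2=100010 Δ3=110001 Δ4=110010 Δ5=110011 | 5Δ
t=15: Δ0=110011 Δ1=010011 | 1Δ
t=16: Δ0=010011 Δ1=110011 Δ2=110111 Δ3=101110 Δ4=100110 | 4Δ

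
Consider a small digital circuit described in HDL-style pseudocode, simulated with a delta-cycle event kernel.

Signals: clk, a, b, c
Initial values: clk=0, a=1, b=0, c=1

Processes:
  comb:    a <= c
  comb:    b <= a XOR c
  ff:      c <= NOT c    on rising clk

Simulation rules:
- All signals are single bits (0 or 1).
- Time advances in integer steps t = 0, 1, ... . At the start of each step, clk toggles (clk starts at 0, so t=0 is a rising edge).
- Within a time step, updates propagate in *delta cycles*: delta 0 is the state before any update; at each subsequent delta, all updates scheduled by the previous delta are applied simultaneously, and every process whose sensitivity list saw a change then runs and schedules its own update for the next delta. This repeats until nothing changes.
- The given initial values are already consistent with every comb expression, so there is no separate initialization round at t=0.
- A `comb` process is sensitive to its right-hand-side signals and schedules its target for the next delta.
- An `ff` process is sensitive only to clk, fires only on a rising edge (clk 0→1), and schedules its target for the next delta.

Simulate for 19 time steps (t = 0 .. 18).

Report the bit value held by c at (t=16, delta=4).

t=0 Δ0: b=0 clk=0 c=1 a=1
  Δ1: clk:0→1
  Δ2: c:1→0
  Δ3: b:0→1, a:1→0
  Δ4: b:1→0
  (4Δ to stable)
t=1 Δ0: b=0 clk=1 c=0 a=0
  Δ1: clk:1→0
  (1Δ to stable)
t=2 Δ0: b=0 clk=0 c=0 a=0
  Δ1: clk:0→1
  Δ2: c:0→1
  Δ3: b:0→1, a:0→1
  Δ4: b:1→0
  (4Δ to stable)
t=3 Δ0: b=0 clk=1 c=1 a=1
  Δ1: clk:1→0
  (1Δ to stable)
t=4 Δ0: b=0 clk=0 c=1 a=1
  Δ1: clk:0→1
  Δ2: c:1→0
  Δ3: b:0→1, a:1→0
  Δ4: b:1→0
  (4Δ to stable)
t=5 Δ0: b=0 clk=1 c=0 a=0
  Δ1: clk:1→0
  (1Δ to stable)
t=6 Δ0: b=0 clk=0 c=0 a=0
  Δ1: clk:0→1
  Δ2: c:0→1
  Δ3: b:0→1, a:0→1
  Δ4: b:1→0
  (4Δ to stable)
t=7 Δ0: b=0 clk=1 c=1 a=1
  Δ1: clk:1→0
  (1Δ to stable)
t=8 Δ0: b=0 clk=0 c=1 a=1
  Δ1: clk:0→1
  Δ2: c:1→0
  Δ3: b:0→1, a:1→0
  Δ4: b:1→0
  (4Δ to stable)
t=9 Δ0: b=0 clk=1 c=0 a=0
  Δ1: clk:1→0
  (1Δ to stable)
t=10 Δ0: b=0 clk=0 c=0 a=0
  Δ1: clk:0→1
  Δ2: c:0→1
  Δ3: b:0→1, a:0→1
  Δ4: b:1→0
  (4Δ to stable)
t=11 Δ0: b=0 clk=1 c=1 a=1
  Δ1: clk:1→0
  (1Δ to stable)
t=12 Δ0: b=0 clk=0 c=1 a=1
  Δ1: clk:0→1
  Δ2: c:1→0
  Δ3: b:0→1, a:1→0
  Δ4: b:1→0
  (4Δ to stable)
t=13 Δ0: b=0 clk=1 c=0 a=0
  Δ1: clk:1→0
  (1Δ to stable)
t=14 Δ0: b=0 clk=0 c=0 a=0
  Δ1: clk:0→1
  Δ2: c:0→1
  Δ3: b:0→1, a:0→1
  Δ4: b:1→0
  (4Δ to stable)
t=15 Δ0: b=0 clk=1 c=1 a=1
  Δ1: clk:1→0
  (1Δ to stable)
t=16 Δ0: b=0 clk=0 c=1 a=1
  Δ1: clk:0→1
  Δ2: c:1→0
  Δ3: b:0→1, a:1→0
  Δ4: b:1→0
  (4Δ to stable)
t=17 Δ0: b=0 clk=1 c=0 a=0
  Δ1: clk:1→0
  (1Δ to stable)
t=18 Δ0: b=0 clk=0 c=0 a=0
  Δ1: clk:0→1
  Δ2: c:0→1
  Δ3: b:0→1, a:0→1
  Δ4: b:1→0
  (4Δ to stable)

0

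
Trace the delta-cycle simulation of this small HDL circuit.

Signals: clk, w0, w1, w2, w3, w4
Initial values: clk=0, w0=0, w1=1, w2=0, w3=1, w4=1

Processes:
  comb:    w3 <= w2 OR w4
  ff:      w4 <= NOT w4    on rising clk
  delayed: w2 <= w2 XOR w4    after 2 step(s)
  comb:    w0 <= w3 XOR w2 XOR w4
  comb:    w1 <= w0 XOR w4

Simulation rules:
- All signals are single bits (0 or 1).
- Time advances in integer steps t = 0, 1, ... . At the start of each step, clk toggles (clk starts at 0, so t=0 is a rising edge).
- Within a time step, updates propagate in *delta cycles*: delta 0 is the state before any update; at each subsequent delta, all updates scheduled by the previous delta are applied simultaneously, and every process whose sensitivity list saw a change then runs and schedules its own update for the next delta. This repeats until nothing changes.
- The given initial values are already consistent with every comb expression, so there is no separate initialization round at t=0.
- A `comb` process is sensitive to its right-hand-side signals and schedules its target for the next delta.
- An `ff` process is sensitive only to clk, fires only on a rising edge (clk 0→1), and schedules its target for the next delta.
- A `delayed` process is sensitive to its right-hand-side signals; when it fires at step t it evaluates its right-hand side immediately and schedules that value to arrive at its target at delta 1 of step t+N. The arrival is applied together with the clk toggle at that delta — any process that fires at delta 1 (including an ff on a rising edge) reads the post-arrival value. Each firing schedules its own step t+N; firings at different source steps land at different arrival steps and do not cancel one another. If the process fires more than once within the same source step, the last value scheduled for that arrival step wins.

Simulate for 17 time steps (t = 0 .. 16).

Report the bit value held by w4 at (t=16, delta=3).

[bits: w0,clk,w4,w2,w1,w3]
t=0: Δ0=001011 Δ1=011011 Δ2=010011 Δ3=110000 Δ4=010010 Δ5=010000 | 5Δ
t=1: Δ0=010000 Δ1=000000 | 1Δ
t=2: Δ0=000000 Δ1=010000 Δ2=011000 Δ3=111011 Δ4=011001 Δ5=011011 | 5Δ
t=3: Δ0=011011 Δ1=001011 | 1Δ
t=4: Δ0=001011 Δ1=011111 Δ2=110111 Δ3=010111 Δ4=010101 | 4Δ
t=5: Δ0=010101 Δ1=000101 | 1Δ
t=6: Δ0=000101 Δ1=010101 Δ2=011101 Δ3=111111 Δ4=111101 | 4Δ
t=7: Δ0=111101 Δ1=101101 | 1Δ
t=8: Δ0=101101 Δ1=111001 Δ2=010001 Δ3=110000 Δ4=010010 Δ5=010000 | 5Δ
t=9: Δ0=010000 Δ1=000000 | 1Δ
t=10: Δ0=000000 Δ1=010000 Δ2=011000 Δ3=111011 Δ4=011001 Δ5=011011 | 5Δ
t=11: Δ0=011011 Δ1=001011 | 1Δ
t=12: Δ0=001011 Δ1=011111 Δ2=110111 Δ3=010111 Δ4=010101 | 4Δ
t=13: Δ0=010101 Δ1=000101 | 1Δ
t=14: Δ0=000101 Δ1=010101 Δ2=011101 Δ3=111111 Δ4=111101 | 4Δ
t=15: Δ0=111101 Δ1=101101 | 1Δ
t=16: Δ0=101101 Δ1=111001 Δ2=010001 Δ3=110000 Δ4=010010 Δ5=010000 | 5Δ

0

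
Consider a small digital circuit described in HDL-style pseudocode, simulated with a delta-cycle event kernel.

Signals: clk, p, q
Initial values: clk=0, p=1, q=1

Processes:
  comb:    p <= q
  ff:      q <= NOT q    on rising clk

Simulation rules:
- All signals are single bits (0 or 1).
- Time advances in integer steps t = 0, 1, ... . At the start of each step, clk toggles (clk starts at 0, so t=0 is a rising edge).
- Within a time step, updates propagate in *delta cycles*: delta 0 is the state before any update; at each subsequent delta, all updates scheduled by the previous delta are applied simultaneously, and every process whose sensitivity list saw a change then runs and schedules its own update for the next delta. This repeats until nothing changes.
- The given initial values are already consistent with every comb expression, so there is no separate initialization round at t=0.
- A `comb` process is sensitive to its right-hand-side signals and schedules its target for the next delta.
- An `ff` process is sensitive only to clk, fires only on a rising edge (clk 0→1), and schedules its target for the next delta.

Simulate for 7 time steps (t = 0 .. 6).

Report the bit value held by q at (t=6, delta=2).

1

t0.Δ0 p=1 q=1 clk=0
t0.Δ1 p=1 q=1 clk=1
t0.Δ2 p=1 q=0 clk=1
t0.Δ3 p=0 q=0 clk=1
t1.Δ0 p=0 q=0 clk=1
t1.Δ1 p=0 q=0 clk=0
t2.Δ0 p=0 q=0 clk=0
t2.Δ1 p=0 q=0 clk=1
t2.Δ2 p=0 q=1 clk=1
t2.Δ3 p=1 q=1 clk=1
t3.Δ0 p=1 q=1 clk=1
t3.Δ1 p=1 q=1 clk=0
t4.Δ0 p=1 q=1 clk=0
t4.Δ1 p=1 q=1 clk=1
t4.Δ2 p=1 q=0 clk=1
t4.Δ3 p=0 q=0 clk=1
t5.Δ0 p=0 q=0 clk=1
t5.Δ1 p=0 q=0 clk=0
t6.Δ0 p=0 q=0 clk=0
t6.Δ1 p=0 q=0 clk=1
t6.Δ2 p=0 q=1 clk=1
t6.Δ3 p=1 q=1 clk=1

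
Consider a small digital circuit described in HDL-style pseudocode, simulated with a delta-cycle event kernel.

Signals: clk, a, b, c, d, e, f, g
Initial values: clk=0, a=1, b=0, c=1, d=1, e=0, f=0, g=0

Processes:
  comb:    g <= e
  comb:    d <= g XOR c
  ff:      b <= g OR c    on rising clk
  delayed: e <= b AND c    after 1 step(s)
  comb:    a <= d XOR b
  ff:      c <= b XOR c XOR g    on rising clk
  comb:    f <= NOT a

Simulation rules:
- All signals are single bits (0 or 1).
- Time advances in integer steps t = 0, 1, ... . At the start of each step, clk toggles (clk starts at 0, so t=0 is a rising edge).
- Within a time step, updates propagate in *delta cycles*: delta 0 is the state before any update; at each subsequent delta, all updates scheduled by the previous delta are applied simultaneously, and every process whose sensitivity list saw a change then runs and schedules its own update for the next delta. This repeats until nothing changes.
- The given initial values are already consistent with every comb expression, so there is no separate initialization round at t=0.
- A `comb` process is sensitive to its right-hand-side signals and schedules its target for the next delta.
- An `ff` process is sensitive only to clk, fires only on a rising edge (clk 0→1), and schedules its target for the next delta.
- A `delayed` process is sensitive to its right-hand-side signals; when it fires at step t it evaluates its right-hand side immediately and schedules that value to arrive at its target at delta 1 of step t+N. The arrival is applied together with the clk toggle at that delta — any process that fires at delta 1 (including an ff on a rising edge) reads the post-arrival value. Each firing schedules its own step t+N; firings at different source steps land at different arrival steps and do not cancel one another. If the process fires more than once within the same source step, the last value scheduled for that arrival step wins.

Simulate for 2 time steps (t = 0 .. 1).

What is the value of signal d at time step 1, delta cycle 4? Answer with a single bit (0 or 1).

0

t=0 Δ0: clk=0 a=1 e=0 g=0 d=1 f=0 b=0 c=1
  Δ1: clk:0→1
  Δ2: b:0→1
  Δ3: a:1→0
  Δ4: f:0→1
  (4Δ to stable)
t=1 Δ0: clk=1 a=0 e=0 g=0 d=1 f=1 b=1 c=1
  Δ1: clk:1→0, e:0→1
  Δ2: g:0→1
  Δ3: d:1→0
  Δ4: a:0→1
  Δ5: f:1→0
  (5Δ to stable)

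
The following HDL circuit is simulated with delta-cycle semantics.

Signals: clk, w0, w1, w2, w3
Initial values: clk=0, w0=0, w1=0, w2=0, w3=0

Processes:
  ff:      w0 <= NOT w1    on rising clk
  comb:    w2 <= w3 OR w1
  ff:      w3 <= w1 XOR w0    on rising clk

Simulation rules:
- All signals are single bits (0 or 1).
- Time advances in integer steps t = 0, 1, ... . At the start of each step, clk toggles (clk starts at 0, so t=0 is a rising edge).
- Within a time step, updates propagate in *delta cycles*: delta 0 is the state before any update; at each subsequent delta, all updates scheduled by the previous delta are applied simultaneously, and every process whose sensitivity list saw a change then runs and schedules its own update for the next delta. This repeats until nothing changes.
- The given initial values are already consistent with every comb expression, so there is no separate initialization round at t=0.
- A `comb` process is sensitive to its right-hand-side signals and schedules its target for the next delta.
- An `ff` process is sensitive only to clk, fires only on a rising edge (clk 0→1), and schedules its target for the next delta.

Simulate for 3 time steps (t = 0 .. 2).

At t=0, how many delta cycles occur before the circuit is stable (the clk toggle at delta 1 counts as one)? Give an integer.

2

t=0 Δ0: clk=0 w1=0 w2=0 w0=0 w3=0
  Δ1: clk:0→1
  Δ2: w0:0→1
  (2Δ to stable)
t=1 Δ0: clk=1 w1=0 w2=0 w0=1 w3=0
  Δ1: clk:1→0
  (1Δ to stable)
t=2 Δ0: clk=0 w1=0 w2=0 w0=1 w3=0
  Δ1: clk:0→1
  Δ2: w3:0→1
  Δ3: w2:0→1
  (3Δ to stable)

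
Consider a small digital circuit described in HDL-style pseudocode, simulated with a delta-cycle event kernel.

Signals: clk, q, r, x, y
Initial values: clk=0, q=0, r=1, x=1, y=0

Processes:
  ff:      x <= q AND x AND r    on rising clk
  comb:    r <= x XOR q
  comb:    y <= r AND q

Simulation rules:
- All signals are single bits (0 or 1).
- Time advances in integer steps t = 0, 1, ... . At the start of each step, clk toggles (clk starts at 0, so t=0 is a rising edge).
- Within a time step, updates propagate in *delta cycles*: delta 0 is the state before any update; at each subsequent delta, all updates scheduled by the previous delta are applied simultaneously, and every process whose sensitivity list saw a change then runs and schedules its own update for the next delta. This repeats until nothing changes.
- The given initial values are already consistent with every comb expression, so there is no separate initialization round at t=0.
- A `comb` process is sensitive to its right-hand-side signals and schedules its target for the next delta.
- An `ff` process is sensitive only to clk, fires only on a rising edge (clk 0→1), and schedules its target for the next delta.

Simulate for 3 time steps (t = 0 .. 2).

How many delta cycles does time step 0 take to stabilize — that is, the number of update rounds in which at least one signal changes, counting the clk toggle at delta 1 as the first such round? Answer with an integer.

3

t0.Δ0 x=1 y=0 q=0 clk=0 r=1
t0.Δ1 x=1 y=0 q=0 clk=1 r=1
t0.Δ2 x=0 y=0 q=0 clk=1 r=1
t0.Δ3 x=0 y=0 q=0 clk=1 r=0
t1.Δ0 x=0 y=0 q=0 clk=1 r=0
t1.Δ1 x=0 y=0 q=0 clk=0 r=0
t2.Δ0 x=0 y=0 q=0 clk=0 r=0
t2.Δ1 x=0 y=0 q=0 clk=1 r=0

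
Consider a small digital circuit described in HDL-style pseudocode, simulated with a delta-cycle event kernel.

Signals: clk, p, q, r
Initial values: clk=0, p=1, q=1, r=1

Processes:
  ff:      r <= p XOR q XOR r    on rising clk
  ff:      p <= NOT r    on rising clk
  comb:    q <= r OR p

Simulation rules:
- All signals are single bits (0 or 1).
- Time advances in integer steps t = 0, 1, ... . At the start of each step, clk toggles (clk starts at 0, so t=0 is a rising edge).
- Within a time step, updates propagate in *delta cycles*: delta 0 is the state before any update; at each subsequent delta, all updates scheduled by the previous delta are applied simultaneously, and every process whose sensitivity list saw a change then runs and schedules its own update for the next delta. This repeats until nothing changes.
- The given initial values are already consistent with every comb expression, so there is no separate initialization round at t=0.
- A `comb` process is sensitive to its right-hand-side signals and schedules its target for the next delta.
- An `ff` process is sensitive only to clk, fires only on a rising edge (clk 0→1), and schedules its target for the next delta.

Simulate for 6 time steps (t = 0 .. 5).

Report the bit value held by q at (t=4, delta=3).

t0.Δ0 clk=0 p=1 r=1 q=1
t0.Δ1 clk=1 p=1 r=1 q=1
t0.Δ2 clk=1 p=0 r=1 q=1
t1.Δ0 clk=1 p=0 r=1 q=1
t1.Δ1 clk=0 p=0 r=1 q=1
t2.Δ0 clk=0 p=0 r=1 q=1
t2.Δ1 clk=1 p=0 r=1 q=1
t2.Δ2 clk=1 p=0 r=0 q=1
t2.Δ3 clk=1 p=0 r=0 q=0
t3.Δ0 clk=1 p=0 r=0 q=0
t3.Δ1 clk=0 p=0 r=0 q=0
t4.Δ0 clk=0 p=0 r=0 q=0
t4.Δ1 clk=1 p=0 r=0 q=0
t4.Δ2 clk=1 p=1 r=0 q=0
t4.Δ3 clk=1 p=1 r=0 q=1
t5.Δ0 clk=1 p=1 r=0 q=1
t5.Δ1 clk=0 p=1 r=0 q=1

1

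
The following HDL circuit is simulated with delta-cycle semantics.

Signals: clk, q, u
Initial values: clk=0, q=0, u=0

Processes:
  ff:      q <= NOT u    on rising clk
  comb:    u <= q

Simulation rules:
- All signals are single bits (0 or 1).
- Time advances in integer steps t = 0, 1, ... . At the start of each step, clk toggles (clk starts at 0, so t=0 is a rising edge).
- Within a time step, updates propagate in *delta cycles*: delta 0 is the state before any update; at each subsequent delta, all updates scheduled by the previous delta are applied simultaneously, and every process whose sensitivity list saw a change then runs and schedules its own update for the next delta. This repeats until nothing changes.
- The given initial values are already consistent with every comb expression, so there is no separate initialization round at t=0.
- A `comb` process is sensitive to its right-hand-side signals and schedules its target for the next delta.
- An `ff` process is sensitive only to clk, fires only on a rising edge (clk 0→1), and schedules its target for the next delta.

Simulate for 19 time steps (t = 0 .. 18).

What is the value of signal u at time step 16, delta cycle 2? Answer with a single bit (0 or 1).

0

[bits: clk,q,u]
t=0: Δ0=000 Δ1=100 Δ2=110 Δ3=111 | 3Δ
t=1: Δ0=111 Δ1=011 | 1Δ
t=2: Δ0=011 Δ1=111 Δ2=101 Δ3=100 | 3Δ
t=3: Δ0=100 Δ1=000 | 1Δ
t=4: Δ0=000 Δ1=100 Δ2=110 Δ3=111 | 3Δ
t=5: Δ0=111 Δ1=011 | 1Δ
t=6: Δ0=011 Δ1=111 Δ2=101 Δ3=100 | 3Δ
t=7: Δ0=100 Δ1=000 | 1Δ
t=8: Δ0=000 Δ1=100 Δ2=110 Δ3=111 | 3Δ
t=9: Δ0=111 Δ1=011 | 1Δ
t=10: Δ0=011 Δ1=111 Δ2=101 Δ3=100 | 3Δ
t=11: Δ0=100 Δ1=000 | 1Δ
t=12: Δ0=000 Δ1=100 Δ2=110 Δ3=111 | 3Δ
t=13: Δ0=111 Δ1=011 | 1Δ
t=14: Δ0=011 Δ1=111 Δ2=101 Δ3=100 | 3Δ
t=15: Δ0=100 Δ1=000 | 1Δ
t=16: Δ0=000 Δ1=100 Δ2=110 Δ3=111 | 3Δ
t=17: Δ0=111 Δ1=011 | 1Δ
t=18: Δ0=011 Δ1=111 Δ2=101 Δ3=100 | 3Δ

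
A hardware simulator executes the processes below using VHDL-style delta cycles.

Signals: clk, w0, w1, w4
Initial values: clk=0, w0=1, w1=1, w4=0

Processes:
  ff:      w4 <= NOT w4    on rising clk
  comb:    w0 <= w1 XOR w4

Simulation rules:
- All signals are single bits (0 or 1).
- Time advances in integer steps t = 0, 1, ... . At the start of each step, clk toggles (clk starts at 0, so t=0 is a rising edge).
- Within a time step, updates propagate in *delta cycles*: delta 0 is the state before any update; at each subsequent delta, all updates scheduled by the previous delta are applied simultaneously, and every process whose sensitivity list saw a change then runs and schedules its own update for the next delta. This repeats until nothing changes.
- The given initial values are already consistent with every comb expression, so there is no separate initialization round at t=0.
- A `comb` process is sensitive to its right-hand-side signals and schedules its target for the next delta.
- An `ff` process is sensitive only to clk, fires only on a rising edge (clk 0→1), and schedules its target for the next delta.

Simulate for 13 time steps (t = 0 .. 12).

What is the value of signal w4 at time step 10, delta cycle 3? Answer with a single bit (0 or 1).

0

[bits: w0,w1,w4,clk]
t=0: Δ0=1100 Δ1=1101 Δ2=1111 Δ3=0111 | 3Δ
t=1: Δ0=0111 Δ1=0110 | 1Δ
t=2: Δ0=0110 Δ1=0111 Δ2=0101 Δ3=1101 | 3Δ
t=3: Δ0=1101 Δ1=1100 | 1Δ
t=4: Δ0=1100 Δ1=1101 Δ2=1111 Δ3=0111 | 3Δ
t=5: Δ0=0111 Δ1=0110 | 1Δ
t=6: Δ0=0110 Δ1=0111 Δ2=0101 Δ3=1101 | 3Δ
t=7: Δ0=1101 Δ1=1100 | 1Δ
t=8: Δ0=1100 Δ1=1101 Δ2=1111 Δ3=0111 | 3Δ
t=9: Δ0=0111 Δ1=0110 | 1Δ
t=10: Δ0=0110 Δ1=0111 Δ2=0101 Δ3=1101 | 3Δ
t=11: Δ0=1101 Δ1=1100 | 1Δ
t=12: Δ0=1100 Δ1=1101 Δ2=1111 Δ3=0111 | 3Δ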